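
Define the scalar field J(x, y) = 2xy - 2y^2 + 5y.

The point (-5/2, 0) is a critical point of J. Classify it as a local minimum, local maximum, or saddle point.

The Hessian of J is constant: H = [[0, 2], [2, -4]].
det(H) = 0·(-4) − 2² = -4.
Since det(H) < 0, H is indefinite and the critical point is a saddle point.

saddle point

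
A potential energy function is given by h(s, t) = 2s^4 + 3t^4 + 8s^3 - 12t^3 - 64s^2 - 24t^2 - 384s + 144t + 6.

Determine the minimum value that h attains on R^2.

-1770

h(s,t) separates as P(s) + Q(t) + 6, so its minimum is min P + min Q + 6.
P'(s) = 8(s - 4)(s + 3)(s + 4) vanishes at s ∈ {-4, -3, 4}; Q'(t) = 12(t - 3)(t - 2)(t + 2) vanishes at t ∈ {-2, 2, 3}.
Local minima of P (where P''>0): P(-4)=512, P(4)=-1536. Local minima of Q: Q(-2)=-240, Q(3)=135.
So the global minimum of h is P(4) + Q(-2) + 6 = -1536 − 240 + 6 = -1770, attained at (4, -2).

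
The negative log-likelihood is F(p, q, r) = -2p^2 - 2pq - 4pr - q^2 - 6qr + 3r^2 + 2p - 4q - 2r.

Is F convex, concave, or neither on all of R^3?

F is quadratic, so its Hessian is the constant matrix H = [[-4, -2, -4], [-2, -2, -6], [-4, -6, 6]].
Leading principal minors: -4, 4, 104.
Neither pattern holds ⇒ H is indefinite ⇒ neither convex nor concave.

neither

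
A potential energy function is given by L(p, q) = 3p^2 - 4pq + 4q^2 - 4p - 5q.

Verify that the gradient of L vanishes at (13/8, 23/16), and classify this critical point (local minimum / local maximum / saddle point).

∇L = (6p - 4q - 4, -4p + 8q - 5); substituting (13/8, 23/16) gives ∇L = (0, 0), so (13/8, 23/16) is indeed a critical point.
The Hessian of L is constant: H = [[6, -4], [-4, 8]].
det(H) = 6·8 − (-4)² = 32.
det(H) > 0 and tr(H) = 14 > 0, so H is positive definite and the point is a local minimum.

local minimum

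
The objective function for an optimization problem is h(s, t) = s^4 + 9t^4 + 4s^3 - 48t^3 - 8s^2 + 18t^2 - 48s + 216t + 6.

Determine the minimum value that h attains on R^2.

-215

h(s,t) separates as P(s) + Q(t) + 6, so its minimum is min P + min Q + 6.
P'(s) = 4(s - 2)(s + 2)(s + 3) vanishes at s ∈ {-3, -2, 2}; Q'(t) = 36(t - 3)(t - 2)(t + 1) vanishes at t ∈ {-1, 2, 3}.
Local minima of P (where P''>0): P(-3)=45, P(2)=-80. Local minima of Q: Q(-1)=-141, Q(3)=243.
So the global minimum of h is P(2) + Q(-1) + 6 = -80 − 141 + 6 = -215, attained at (2, -1).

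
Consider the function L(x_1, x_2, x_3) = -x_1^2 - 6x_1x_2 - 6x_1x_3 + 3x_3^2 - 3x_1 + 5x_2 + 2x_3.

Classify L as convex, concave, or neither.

neither

L is quadratic, so its Hessian is the constant matrix H = [[-2, -6, -6], [-6, 0, 0], [-6, 0, 6]].
Leading principal minors: -2, -36, -216.
Neither pattern holds ⇒ H is indefinite ⇒ neither convex nor concave.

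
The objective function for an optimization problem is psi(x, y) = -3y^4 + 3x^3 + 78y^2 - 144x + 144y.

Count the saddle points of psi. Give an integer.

3

psi separates as a function of x plus a function of y, so ∇psi=0 decouples.
∂psi/∂x = 9(x - 4)(x + 4) = 0 at x ∈ {-4, 4}; ∂psi/∂y = -12(y - 4)(y + 1)(y + 3) = 0 at y ∈ {-3, -1, 4}.
The Hessian is diagonal: diag(psi_xx, psi_yy). Second derivatives: psi_xx(-4)=-72, psi_xx(4)=72; psi_yy(-3)=-168, psi_yy(-1)=120, psi_yy(4)=-420.
Saddle points occur where the two diagonal entries have opposite signs: (-4, -1), (4, -3), (4, 4). Count: 3.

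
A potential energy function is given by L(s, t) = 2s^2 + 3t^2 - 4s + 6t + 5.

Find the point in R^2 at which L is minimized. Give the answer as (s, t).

L(s,t) separates as P(s) + Q(t) + 5, so its minimum is min P + min Q + 5.
P'(s) = 4s - 4 vanishes at s ∈ {1}; Q'(t) = 6(t + 1) vanishes at t ∈ {-1}.
Local minima of P (where P''>0): P(1)=-2. Local minima of Q: Q(-1)=-3.
So the global minimum of L is P(1) + Q(-1) + 5 = -2 − 3 + 5 = 0, attained at (1, -1).

(1, -1)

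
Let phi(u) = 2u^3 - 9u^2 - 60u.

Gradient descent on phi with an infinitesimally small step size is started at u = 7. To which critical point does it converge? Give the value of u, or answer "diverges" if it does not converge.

5

phi'(u) = 6(u - 5)(u + 2), so phi'(7) = 108.
Gradient descent moves in the -phi' direction, i.e. u is decreasing.
The nearest critical point in that direction is u = 5, where phi'' = 42 > 0 (a local minimum). The iterate converges there.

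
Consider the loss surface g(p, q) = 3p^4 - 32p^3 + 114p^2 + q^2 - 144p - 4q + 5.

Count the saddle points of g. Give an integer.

1

g separates as a function of p plus a function of q, so ∇g=0 decouples.
∂g/∂p = 12(p - 4)(p - 3)(p - 1) = 0 at p ∈ {1, 3, 4}; ∂g/∂q = 2(q - 2) = 0 at q ∈ {2}.
The Hessian is diagonal: diag(g_pp, g_qq). Second derivatives: g_pp(1)=72, g_pp(3)=-24, g_pp(4)=36; g_qq(2)=2.
Saddle points occur where the two diagonal entries have opposite signs: (3, 2). Count: 1.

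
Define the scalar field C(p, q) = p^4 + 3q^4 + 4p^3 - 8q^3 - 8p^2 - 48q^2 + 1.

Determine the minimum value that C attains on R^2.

C(p,q) separates as A(p) + B(q) + 1, so its minimum is min A + min B + 1.
A'(p) = 4p(p - 1)(p + 4) vanishes at p ∈ {-4, 0, 1}; B'(q) = 12q(q - 4)(q + 2) vanishes at q ∈ {-2, 0, 4}.
Local minima of A (where A''>0): A(-4)=-128, A(1)=-3. Local minima of B: B(-2)=-80, B(4)=-512.
So the global minimum of C is A(-4) + B(4) + 1 = -128 − 512 + 1 = -639, attained at (-4, 4).

-639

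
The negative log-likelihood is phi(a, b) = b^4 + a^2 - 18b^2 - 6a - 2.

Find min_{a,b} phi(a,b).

-92

phi(a,b) separates as P(a) + Q(b) − 2, so its minimum is min P + min Q − 2.
P'(a) = 2a - 6 vanishes at a ∈ {3}; Q'(b) = 4b(b - 3)(b + 3) vanishes at b ∈ {-3, 0, 3}.
Local minima of P (where P''>0): P(3)=-9. Local minima of Q: Q(-3)=-81, Q(3)=-81.
So the global minimum of phi is P(3) + Q(-3) − 2 = -9 − 81 − 2 = -92, attained at (3, -3).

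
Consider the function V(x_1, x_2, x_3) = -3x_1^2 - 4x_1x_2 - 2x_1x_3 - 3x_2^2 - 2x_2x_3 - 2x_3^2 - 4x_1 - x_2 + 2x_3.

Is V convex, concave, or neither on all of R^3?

concave

V is quadratic, so its Hessian is the constant matrix H = [[-6, -4, -2], [-4, -6, -2], [-2, -2, -4]].
Leading principal minors: -6, 20, -64.
Signs alternate −, +, − ⇒ H ≺ 0 ⇒ concave.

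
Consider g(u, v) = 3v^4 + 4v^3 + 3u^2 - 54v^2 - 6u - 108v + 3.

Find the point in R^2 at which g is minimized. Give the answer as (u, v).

(1, 3)

g(u,v) separates as P(u) + Q(v) + 3, so its minimum is min P + min Q + 3.
P'(u) = 6u - 6 vanishes at u ∈ {1}; Q'(v) = 12(v - 3)(v + 1)(v + 3) vanishes at v ∈ {-3, -1, 3}.
Local minima of P (where P''>0): P(1)=-3. Local minima of Q: Q(-3)=-27, Q(3)=-459.
So the global minimum of g is P(1) + Q(3) + 3 = -3 − 459 + 3 = -459, attained at (1, 3).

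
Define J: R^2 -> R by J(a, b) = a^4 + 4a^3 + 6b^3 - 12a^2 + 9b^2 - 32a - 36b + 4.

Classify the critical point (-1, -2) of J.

The mixed partial ∂²J/∂a∂b is 0, so the Hessian at any point is diag(J_aa, J_bb) = diag(12(a^2 + 2a - 2), 18(2b + 1)).
At (-1, -2): H = diag(-36, -54).
Both eigenvalues are negative, so H is negative definite: a local maximum.

local maximum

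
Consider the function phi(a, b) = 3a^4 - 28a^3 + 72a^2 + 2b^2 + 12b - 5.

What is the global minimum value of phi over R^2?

-23

phi(a,b) separates as P(a) + Q(b) − 5, so its minimum is min P + min Q − 5.
P'(a) = 12a(a - 4)(a - 3) vanishes at a ∈ {0, 3, 4}; Q'(b) = 4b + 12 vanishes at b ∈ {-3}.
Local minima of P (where P''>0): P(0)=0, P(4)=128. Local minima of Q: Q(-3)=-18.
So the global minimum of phi is P(0) + Q(-3) − 5 = 0 − 18 − 5 = -23, attained at (0, -3).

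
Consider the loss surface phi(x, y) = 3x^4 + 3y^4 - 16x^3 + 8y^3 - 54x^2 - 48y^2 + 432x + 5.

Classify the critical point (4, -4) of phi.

local minimum

The mixed partial ∂²phi/∂x∂y is 0, so the Hessian at any point is diag(phi_xx, phi_yy) = diag(12(3x^2 - 8x - 9), 12(3y^2 + 4y - 8)).
At (4, -4): H = diag(84, 288).
Both eigenvalues are positive, so H is positive definite: a local minimum.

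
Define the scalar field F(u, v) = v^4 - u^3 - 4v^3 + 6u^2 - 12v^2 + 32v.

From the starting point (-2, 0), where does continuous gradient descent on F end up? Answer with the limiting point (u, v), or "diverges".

F is separable, so gradient descent decouples: u follows -∂F/∂u, v follows -∂F/∂v.
∂F/∂u = -3u(u - 4); at u=-2 this is -36, so u increases.
∂F/∂v = 4(v - 4)(v - 1)(v + 2); at v=0 this is 32, so v decreases.
u converges to its nearest critical value 0 (a local min of the u-part); v converges to -2. The iterate converges to (0, -2).

(0, -2)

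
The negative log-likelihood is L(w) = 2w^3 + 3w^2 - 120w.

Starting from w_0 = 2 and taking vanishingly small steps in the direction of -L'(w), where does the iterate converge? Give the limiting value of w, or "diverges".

4

L'(w) = 6(w - 4)(w + 5), so L'(2) = -84.
Gradient descent moves in the -L' direction, i.e. w is increasing.
The nearest critical point in that direction is w = 4, where L'' = 54 > 0 (a local minimum). The iterate converges there.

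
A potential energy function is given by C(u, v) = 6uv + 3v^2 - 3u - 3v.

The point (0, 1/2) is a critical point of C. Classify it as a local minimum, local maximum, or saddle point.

saddle point

The Hessian of C is constant: H = [[0, 6], [6, 6]].
det(H) = 0·6 − 6² = -36.
Since det(H) < 0, H is indefinite and the critical point is a saddle point.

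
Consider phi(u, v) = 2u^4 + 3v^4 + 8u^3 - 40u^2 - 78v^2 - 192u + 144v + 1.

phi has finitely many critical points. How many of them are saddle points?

phi separates as a function of u plus a function of v, so ∇phi=0 decouples.
∂phi/∂u = 8(u - 3)(u + 2)(u + 4) = 0 at u ∈ {-4, -2, 3}; ∂phi/∂v = 12(v - 3)(v - 1)(v + 4) = 0 at v ∈ {-4, 1, 3}.
The Hessian is diagonal: diag(phi_uu, phi_vv). Second derivatives: phi_uu(-4)=112, phi_uu(-2)=-80, phi_uu(3)=280; phi_vv(-4)=420, phi_vv(1)=-120, phi_vv(3)=168.
Saddle points occur where the two diagonal entries have opposite signs: (-4, 1), (-2, -4), (-2, 3), (3, 1). Count: 4.

4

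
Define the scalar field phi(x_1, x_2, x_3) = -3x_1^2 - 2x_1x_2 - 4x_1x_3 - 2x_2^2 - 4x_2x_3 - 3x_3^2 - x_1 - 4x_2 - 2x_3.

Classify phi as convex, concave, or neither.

phi is quadratic, so its Hessian is the constant matrix H = [[-6, -2, -4], [-2, -4, -4], [-4, -4, -6]].
Leading principal minors: -6, 20, -24.
Signs alternate −, +, − ⇒ H ≺ 0 ⇒ concave.

concave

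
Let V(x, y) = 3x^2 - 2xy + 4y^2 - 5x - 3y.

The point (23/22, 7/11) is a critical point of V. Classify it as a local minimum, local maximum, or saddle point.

The Hessian of V is constant: H = [[6, -2], [-2, 8]].
det(H) = 6·8 − (-2)² = 44.
det(H) > 0 and tr(H) = 14 > 0, so H is positive definite and the point is a local minimum.

local minimum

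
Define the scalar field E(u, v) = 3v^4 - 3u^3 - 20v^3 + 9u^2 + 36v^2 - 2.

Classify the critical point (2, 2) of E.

local maximum

The mixed partial ∂²E/∂u∂v is 0, so the Hessian at any point is diag(E_uu, E_vv) = diag(18(-u + 1), 12(3v^2 - 10v + 6)).
At (2, 2): H = diag(-18, -24).
Both eigenvalues are negative, so H is negative definite: a local maximum.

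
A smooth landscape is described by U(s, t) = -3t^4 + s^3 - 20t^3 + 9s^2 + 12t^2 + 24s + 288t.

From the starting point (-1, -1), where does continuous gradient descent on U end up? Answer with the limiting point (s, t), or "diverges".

U is separable, so gradient descent decouples: s follows -∂U/∂s, t follows -∂U/∂t.
∂U/∂s = 3(s + 2)(s + 4); at s=-1 this is 9, so s decreases.
∂U/∂t = -12(t - 2)(t + 3)(t + 4); at t=-1 this is 216, so t decreases.
s converges to its nearest critical value -2 (a local min of the s-part); t converges to -3. The iterate converges to (-2, -3).

(-2, -3)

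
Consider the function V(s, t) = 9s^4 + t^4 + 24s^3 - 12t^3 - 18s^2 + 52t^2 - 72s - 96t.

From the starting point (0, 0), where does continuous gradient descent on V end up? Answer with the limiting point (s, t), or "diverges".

(1, 2)

V is separable, so gradient descent decouples: s follows -∂V/∂s, t follows -∂V/∂t.
∂V/∂s = 36(s - 1)(s + 1)(s + 2); at s=0 this is -72, so s increases.
∂V/∂t = 4(t - 4)(t - 3)(t - 2); at t=0 this is -96, so t increases.
s converges to its nearest critical value 1 (a local min of the s-part); t converges to 2. The iterate converges to (1, 2).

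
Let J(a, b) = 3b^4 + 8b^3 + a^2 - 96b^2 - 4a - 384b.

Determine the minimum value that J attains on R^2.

J(a,b) separates as P(a) + Q(b), so its minimum is min P + min Q.
P'(a) = 2a - 4 vanishes at a ∈ {2}; Q'(b) = 12(b - 4)(b + 2)(b + 4) vanishes at b ∈ {-4, -2, 4}.
Local minima of P (where P''>0): P(2)=-4. Local minima of Q: Q(-4)=256, Q(4)=-1792.
So the global minimum of J is P(2) + Q(4) = -4 − 1792 = -1796, attained at (2, 4).

-1796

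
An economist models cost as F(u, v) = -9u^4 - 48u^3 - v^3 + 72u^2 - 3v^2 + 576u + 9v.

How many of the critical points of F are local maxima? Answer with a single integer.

2

F separates as a function of u plus a function of v, so ∇F=0 decouples.
∂F/∂u = -36(u - 2)(u + 2)(u + 4) = 0 at u ∈ {-4, -2, 2}; ∂F/∂v = -3(v - 1)(v + 3) = 0 at v ∈ {-3, 1}.
The Hessian is diagonal: diag(F_uu, F_vv). Second derivatives: F_uu(-4)=-432, F_uu(-2)=288, F_uu(2)=-864; F_vv(-3)=12, F_vv(1)=-12.
Local maxima occur where both diagonal entries negative: (-4, 1), (2, 1). Count: 2.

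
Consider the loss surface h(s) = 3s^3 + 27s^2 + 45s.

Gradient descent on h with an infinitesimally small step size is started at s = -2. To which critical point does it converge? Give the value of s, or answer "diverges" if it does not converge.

h'(s) = 9(s + 1)(s + 5), so h'(-2) = -27.
Gradient descent moves in the -h' direction, i.e. s is increasing.
The nearest critical point in that direction is s = -1, where h'' = 36 > 0 (a local minimum). The iterate converges there.

-1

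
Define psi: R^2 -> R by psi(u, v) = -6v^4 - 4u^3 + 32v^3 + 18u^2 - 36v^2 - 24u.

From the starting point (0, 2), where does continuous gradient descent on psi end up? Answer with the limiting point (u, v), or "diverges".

(1, 1)

psi is separable, so gradient descent decouples: u follows -∂psi/∂u, v follows -∂psi/∂v.
∂psi/∂u = -12(u - 2)(u - 1); at u=0 this is -24, so u increases.
∂psi/∂v = -24v(v - 3)(v - 1); at v=2 this is 48, so v decreases.
u converges to its nearest critical value 1 (a local min of the u-part); v converges to 1. The iterate converges to (1, 1).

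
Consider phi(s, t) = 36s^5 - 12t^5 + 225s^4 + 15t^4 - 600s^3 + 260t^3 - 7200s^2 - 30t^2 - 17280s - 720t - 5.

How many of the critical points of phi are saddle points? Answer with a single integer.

8

phi separates as a function of s plus a function of t, so ∇phi=0 decouples.
∂phi/∂s = 180(s - 4)(s + 2)(s + 3)(s + 4) = 0 at s ∈ {-4, -3, -2, 4}; ∂phi/∂t = -60(t - 4)(t - 1)(t + 1)(t + 3) = 0 at t ∈ {-3, -1, 1, 4}.
The Hessian is diagonal: diag(phi_ss, phi_tt). Second derivatives: phi_ss(-4)=-2880, phi_ss(-3)=1260, phi_ss(-2)=-2160, phi_ss(4)=60480; phi_tt(-3)=3360, phi_tt(-1)=-1200, phi_tt(1)=1440, phi_tt(4)=-6300.
Saddle points occur where the two diagonal entries have opposite signs: (-4, -3), (-4, 1), (-3, -1), (-3, 4), (-2, -3), (-2, 1), (4, -1), (4, 4). Count: 8.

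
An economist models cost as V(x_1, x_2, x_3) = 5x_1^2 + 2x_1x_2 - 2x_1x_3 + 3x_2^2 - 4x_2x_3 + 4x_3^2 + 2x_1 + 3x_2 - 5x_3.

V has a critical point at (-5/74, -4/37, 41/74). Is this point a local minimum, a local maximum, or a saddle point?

local minimum

The Hessian is constant: H = [[10, 2, -2], [2, 6, -4], [-2, -4, 8]].
Leading principal minors: Δ₁ = 10, Δ₂ = 56, Δ₃ = 296.
All leading minors are positive, so H is positive definite: a local minimum.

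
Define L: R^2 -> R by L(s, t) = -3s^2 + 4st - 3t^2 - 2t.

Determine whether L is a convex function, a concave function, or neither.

concave

L is quadratic, so its Hessian is the constant matrix H = [[-6, 4], [4, -6]].
det(H) = 20, tr(H) = -12.
det(H) > 0 and tr(H) < 0, so H is negative definite everywhere: concave.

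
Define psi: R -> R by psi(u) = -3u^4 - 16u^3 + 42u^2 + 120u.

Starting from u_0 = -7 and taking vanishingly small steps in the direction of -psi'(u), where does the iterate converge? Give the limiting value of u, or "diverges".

psi'(u) = -12(u - 2)(u + 1)(u + 5), so psi'(-7) = 1296.
Gradient descent moves in the -psi' direction, i.e. u is decreasing.
There is no critical point below u=-7, and psi' keeps the same sign, so the iterate runs off to −∞.

diverges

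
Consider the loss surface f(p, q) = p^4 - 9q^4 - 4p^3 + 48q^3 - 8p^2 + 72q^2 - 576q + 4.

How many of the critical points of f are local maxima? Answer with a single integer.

2

f separates as a function of p plus a function of q, so ∇f=0 decouples.
∂f/∂p = 4p(p - 4)(p + 1) = 0 at p ∈ {-1, 0, 4}; ∂f/∂q = -36(q - 4)(q - 2)(q + 2) = 0 at q ∈ {-2, 2, 4}.
The Hessian is diagonal: diag(f_pp, f_qq). Second derivatives: f_pp(-1)=20, f_pp(0)=-16, f_pp(4)=80; f_qq(-2)=-864, f_qq(2)=288, f_qq(4)=-432.
Local maxima occur where both diagonal entries negative: (0, -2), (0, 4). Count: 2.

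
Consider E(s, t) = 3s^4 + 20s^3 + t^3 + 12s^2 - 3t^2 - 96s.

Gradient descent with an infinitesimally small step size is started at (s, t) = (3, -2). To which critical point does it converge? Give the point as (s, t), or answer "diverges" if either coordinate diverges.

E is separable, so gradient descent decouples: s follows -∂E/∂s, t follows -∂E/∂t.
∂E/∂s = 12(s - 1)(s + 2)(s + 4); at s=3 this is 840, so s decreases.
∂E/∂t = 3t(t - 2); at t=-2 this is 24, so t decreases.
The t-coordinate has no critical point in that direction and runs off to infinity.

diverges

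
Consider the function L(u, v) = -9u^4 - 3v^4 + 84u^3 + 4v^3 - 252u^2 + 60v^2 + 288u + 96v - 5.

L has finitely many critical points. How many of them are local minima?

1

L separates as a function of u plus a function of v, so ∇L=0 decouples.
∂L/∂u = -36(u - 4)(u - 2)(u - 1) = 0 at u ∈ {1, 2, 4}; ∂L/∂v = -12(v - 4)(v + 1)(v + 2) = 0 at v ∈ {-2, -1, 4}.
The Hessian is diagonal: diag(L_uu, L_vv). Second derivatives: L_uu(1)=-108, L_uu(2)=72, L_uu(4)=-216; L_vv(-2)=-72, L_vv(-1)=60, L_vv(4)=-360.
Local minima occur where both diagonal entries positive: (2, -1). Count: 1.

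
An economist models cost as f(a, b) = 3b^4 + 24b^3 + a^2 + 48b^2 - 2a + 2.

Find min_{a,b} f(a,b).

1

f(a,b) separates as P(a) + Q(b) + 2, so its minimum is min P + min Q + 2.
P'(a) = 2a - 2 vanishes at a ∈ {1}; Q'(b) = 12b(b + 2)(b + 4) vanishes at b ∈ {-4, -2, 0}.
Local minima of P (where P''>0): P(1)=-1. Local minima of Q: Q(-4)=0, Q(0)=0.
So the global minimum of f is P(1) + Q(-4) + 2 = -1 + 0 + 2 = 1, attained at (1, -4).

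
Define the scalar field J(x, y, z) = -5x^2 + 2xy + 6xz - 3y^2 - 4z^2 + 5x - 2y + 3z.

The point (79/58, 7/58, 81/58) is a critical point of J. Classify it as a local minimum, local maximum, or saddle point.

The Hessian is constant: H = [[-10, 2, 6], [2, -6, 0], [6, 0, -8]].
Leading principal minors: Δ₁ = -10, Δ₂ = 56, Δ₃ = -232.
The minors alternate sign starting negative (−, +, −), so H is negative definite: a local maximum.

local maximum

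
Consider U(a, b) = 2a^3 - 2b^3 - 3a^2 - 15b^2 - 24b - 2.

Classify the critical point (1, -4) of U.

local minimum

The mixed partial ∂²U/∂a∂b is 0, so the Hessian at any point is diag(U_aa, U_bb) = diag(6(2a - 1), -6(2b + 5)).
At (1, -4): H = diag(6, 18).
Both eigenvalues are positive, so H is positive definite: a local minimum.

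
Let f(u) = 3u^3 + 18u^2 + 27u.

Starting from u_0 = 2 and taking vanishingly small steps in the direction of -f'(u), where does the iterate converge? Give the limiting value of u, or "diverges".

-1

f'(u) = 9(u + 1)(u + 3), so f'(2) = 135.
Gradient descent moves in the -f' direction, i.e. u is decreasing.
The nearest critical point in that direction is u = -1, where f'' = 18 > 0 (a local minimum). The iterate converges there.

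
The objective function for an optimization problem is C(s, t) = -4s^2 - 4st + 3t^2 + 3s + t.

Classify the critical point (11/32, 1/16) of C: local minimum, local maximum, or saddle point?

saddle point

The Hessian of C is constant: H = [[-8, -4], [-4, 6]].
det(H) = (-8)·6 − (-4)² = -64.
Since det(H) < 0, H is indefinite and the critical point is a saddle point.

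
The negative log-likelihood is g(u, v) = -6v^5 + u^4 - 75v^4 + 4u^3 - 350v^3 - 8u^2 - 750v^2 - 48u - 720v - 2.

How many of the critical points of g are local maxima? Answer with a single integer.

g separates as a function of u plus a function of v, so ∇g=0 decouples.
∂g/∂u = 4(u - 2)(u + 2)(u + 3) = 0 at u ∈ {-3, -2, 2}; ∂g/∂v = -30(v + 1)(v + 2)(v + 3)(v + 4) = 0 at v ∈ {-4, -3, -2, -1}.
The Hessian is diagonal: diag(g_uu, g_vv). Second derivatives: g_uu(-3)=20, g_uu(-2)=-16, g_uu(2)=80; g_vv(-4)=180, g_vv(-3)=-60, g_vv(-2)=60, g_vv(-1)=-180.
Local maxima occur where both diagonal entries negative: (-2, -3), (-2, -1). Count: 2.

2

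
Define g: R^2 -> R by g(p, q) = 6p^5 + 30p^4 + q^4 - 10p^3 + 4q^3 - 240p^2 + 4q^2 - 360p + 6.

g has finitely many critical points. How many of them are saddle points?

g separates as a function of p plus a function of q, so ∇g=0 decouples.
∂g/∂p = 30(p - 2)(p + 1)(p + 2)(p + 3) = 0 at p ∈ {-3, -2, -1, 2}; ∂g/∂q = 4q(q + 1)(q + 2) = 0 at q ∈ {-2, -1, 0}.
The Hessian is diagonal: diag(g_pp, g_qq). Second derivatives: g_pp(-3)=-300, g_pp(-2)=120, g_pp(-1)=-180, g_pp(2)=1800; g_qq(-2)=8, g_qq(-1)=-4, g_qq(0)=8.
Saddle points occur where the two diagonal entries have opposite signs: (-3, -2), (-3, 0), (-2, -1), (-1, -2), (-1, 0), (2, -1). Count: 6.

6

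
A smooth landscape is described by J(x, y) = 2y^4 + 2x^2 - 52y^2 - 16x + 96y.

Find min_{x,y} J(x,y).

J(x,y) separates as P(x) + Q(y), so its minimum is min P + min Q.
P'(x) = 4x - 16 vanishes at x ∈ {4}; Q'(y) = 8(y - 3)(y - 1)(y + 4) vanishes at y ∈ {-4, 1, 3}.
Local minima of P (where P''>0): P(4)=-32. Local minima of Q: Q(-4)=-704, Q(3)=-18.
So the global minimum of J is P(4) + Q(-4) = -32 − 704 = -736, attained at (4, -4).

-736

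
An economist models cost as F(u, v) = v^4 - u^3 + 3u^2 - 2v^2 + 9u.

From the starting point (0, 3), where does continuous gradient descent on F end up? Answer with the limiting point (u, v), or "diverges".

(-1, 1)

F is separable, so gradient descent decouples: u follows -∂F/∂u, v follows -∂F/∂v.
∂F/∂u = -3(u - 3)(u + 1); at u=0 this is 9, so u decreases.
∂F/∂v = 4v(v - 1)(v + 1); at v=3 this is 96, so v decreases.
u converges to its nearest critical value -1 (a local min of the u-part); v converges to 1. The iterate converges to (-1, 1).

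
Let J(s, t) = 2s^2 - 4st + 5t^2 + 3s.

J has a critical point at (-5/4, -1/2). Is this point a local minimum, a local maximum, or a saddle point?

local minimum

The Hessian of J is constant: H = [[4, -4], [-4, 10]].
det(H) = 4·10 − (-4)² = 24.
det(H) > 0 and tr(H) = 14 > 0, so H is positive definite and the point is a local minimum.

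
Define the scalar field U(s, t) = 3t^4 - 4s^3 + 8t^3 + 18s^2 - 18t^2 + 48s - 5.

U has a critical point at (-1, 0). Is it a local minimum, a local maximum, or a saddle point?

The mixed partial ∂²U/∂s∂t is 0, so the Hessian at any point is diag(U_ss, U_tt) = diag(12(-2s + 3), 12(3t^2 + 4t - 3)).
At (-1, 0): H = diag(60, -36).
The eigenvalues have opposite signs, so H is indefinite: a saddle point.

saddle point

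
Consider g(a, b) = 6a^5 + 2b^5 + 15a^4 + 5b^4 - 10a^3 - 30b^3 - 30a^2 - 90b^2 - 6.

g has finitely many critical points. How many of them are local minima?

g separates as a function of a plus a function of b, so ∇g=0 decouples.
∂g/∂a = 30a(a - 1)(a + 1)(a + 2) = 0 at a ∈ {-2, -1, 0, 1}; ∂g/∂b = 10b(b - 3)(b + 2)(b + 3) = 0 at b ∈ {-3, -2, 0, 3}.
The Hessian is diagonal: diag(g_aa, g_bb). Second derivatives: g_aa(-2)=-180, g_aa(-1)=60, g_aa(0)=-60, g_aa(1)=180; g_bb(-3)=-180, g_bb(-2)=100, g_bb(0)=-180, g_bb(3)=900.
Local minima occur where both diagonal entries positive: (-1, -2), (-1, 3), (1, -2), (1, 3). Count: 4.

4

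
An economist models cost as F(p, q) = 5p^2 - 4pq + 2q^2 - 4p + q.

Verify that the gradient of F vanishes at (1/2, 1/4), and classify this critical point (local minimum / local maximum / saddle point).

∇F = (10p - 4q - 4, -4p + 4q + 1); substituting (1/2, 1/4) gives ∇F = (0, 0), so (1/2, 1/4) is indeed a critical point.
The Hessian of F is constant: H = [[10, -4], [-4, 4]].
det(H) = 10·4 − (-4)² = 24.
det(H) > 0 and tr(H) = 14 > 0, so H is positive definite and the point is a local minimum.

local minimum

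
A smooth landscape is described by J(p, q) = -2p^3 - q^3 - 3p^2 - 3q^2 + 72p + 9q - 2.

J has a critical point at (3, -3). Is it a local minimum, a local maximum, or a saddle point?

The mixed partial ∂²J/∂p∂q is 0, so the Hessian at any point is diag(J_pp, J_qq) = diag(-6(2p + 1), -6(q + 1)).
At (3, -3): H = diag(-42, 12).
The eigenvalues have opposite signs, so H is indefinite: a saddle point.

saddle point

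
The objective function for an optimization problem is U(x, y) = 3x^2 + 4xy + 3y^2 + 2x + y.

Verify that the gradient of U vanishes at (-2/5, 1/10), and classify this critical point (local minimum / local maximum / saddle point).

∇U = (6x + 4y + 2, 4x + 6y + 1); substituting (-2/5, 1/10) gives ∇U = (0, 0), so (-2/5, 1/10) is indeed a critical point.
The Hessian of U is constant: H = [[6, 4], [4, 6]].
det(H) = 6·6 − 4² = 20.
det(H) > 0 and tr(H) = 12 > 0, so H is positive definite and the point is a local minimum.

local minimum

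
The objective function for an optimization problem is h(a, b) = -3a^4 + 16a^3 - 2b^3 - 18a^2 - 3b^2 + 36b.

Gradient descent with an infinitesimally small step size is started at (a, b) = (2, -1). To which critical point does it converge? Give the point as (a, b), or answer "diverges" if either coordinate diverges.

(1, -3)

h is separable, so gradient descent decouples: a follows -∂h/∂a, b follows -∂h/∂b.
∂h/∂a = -12a(a - 3)(a - 1); at a=2 this is 24, so a decreases.
∂h/∂b = -6(b - 2)(b + 3); at b=-1 this is 36, so b decreases.
a converges to its nearest critical value 1 (a local min of the a-part); b converges to -3. The iterate converges to (1, -3).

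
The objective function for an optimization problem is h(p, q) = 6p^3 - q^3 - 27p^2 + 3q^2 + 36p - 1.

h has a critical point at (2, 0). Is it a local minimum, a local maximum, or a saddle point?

local minimum

The mixed partial ∂²h/∂p∂q is 0, so the Hessian at any point is diag(h_pp, h_qq) = diag(18(2p - 3), 6(-q + 1)).
At (2, 0): H = diag(18, 6).
Both eigenvalues are positive, so H is positive definite: a local minimum.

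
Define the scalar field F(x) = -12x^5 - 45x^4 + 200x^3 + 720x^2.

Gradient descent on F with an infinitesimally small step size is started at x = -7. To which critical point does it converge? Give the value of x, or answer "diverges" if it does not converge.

F'(x) = -60x(x - 3)(x + 2)(x + 4), so F'(-7) = -63000.
Gradient descent moves in the -F' direction, i.e. x is increasing.
The nearest critical point in that direction is x = -4, where F'' = 3360 > 0 (a local minimum). The iterate converges there.

-4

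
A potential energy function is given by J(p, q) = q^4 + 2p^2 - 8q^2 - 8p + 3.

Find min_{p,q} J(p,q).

-21

J(p,q) separates as A(p) + B(q) + 3, so its minimum is min A + min B + 3.
A'(p) = 4p - 8 vanishes at p ∈ {2}; B'(q) = 4q(q - 2)(q + 2) vanishes at q ∈ {-2, 0, 2}.
Local minima of A (where A''>0): A(2)=-8. Local minima of B: B(-2)=-16, B(2)=-16.
So the global minimum of J is A(2) + B(-2) + 3 = -8 − 16 + 3 = -21, attained at (2, -2).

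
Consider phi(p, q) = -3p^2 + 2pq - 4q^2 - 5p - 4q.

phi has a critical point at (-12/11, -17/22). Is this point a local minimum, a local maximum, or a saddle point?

The Hessian of phi is constant: H = [[-6, 2], [2, -8]].
det(H) = (-6)·(-8) − 2² = 44.
det(H) > 0 and tr(H) = -14 < 0, so H is negative definite and the point is a local maximum.

local maximum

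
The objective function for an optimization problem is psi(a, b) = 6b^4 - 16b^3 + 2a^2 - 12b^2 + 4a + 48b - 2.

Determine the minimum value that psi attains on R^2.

-42

psi(a,b) separates as P(a) + Q(b) − 2, so its minimum is min P + min Q − 2.
P'(a) = 4a + 4 vanishes at a ∈ {-1}; Q'(b) = 24(b - 2)(b - 1)(b + 1) vanishes at b ∈ {-1, 1, 2}.
Local minima of P (where P''>0): P(-1)=-2. Local minima of Q: Q(-1)=-38, Q(2)=16.
So the global minimum of psi is P(-1) + Q(-1) − 2 = -2 − 38 − 2 = -42, attained at (-1, -1).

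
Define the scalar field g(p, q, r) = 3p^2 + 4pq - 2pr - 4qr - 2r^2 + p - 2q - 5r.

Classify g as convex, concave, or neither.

neither

g is quadratic, so its Hessian is the constant matrix H = [[6, 4, -2], [4, 0, -4], [-2, -4, -4]].
Leading principal minors: 6, -16, 32.
Neither pattern holds ⇒ H is indefinite ⇒ neither convex nor concave.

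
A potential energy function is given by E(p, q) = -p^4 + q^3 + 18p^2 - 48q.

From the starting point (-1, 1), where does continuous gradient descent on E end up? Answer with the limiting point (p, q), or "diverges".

(0, 4)

E is separable, so gradient descent decouples: p follows -∂E/∂p, q follows -∂E/∂q.
∂E/∂p = -4p(p - 3)(p + 3); at p=-1 this is -32, so p increases.
∂E/∂q = 3(q - 4)(q + 4); at q=1 this is -45, so q increases.
p converges to its nearest critical value 0 (a local min of the p-part); q converges to 4. The iterate converges to (0, 4).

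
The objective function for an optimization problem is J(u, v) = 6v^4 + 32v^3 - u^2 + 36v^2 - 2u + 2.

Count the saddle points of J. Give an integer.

J separates as a function of u plus a function of v, so ∇J=0 decouples.
∂J/∂u = -2(u + 1) = 0 at u ∈ {-1}; ∂J/∂v = 24v(v + 1)(v + 3) = 0 at v ∈ {-3, -1, 0}.
The Hessian is diagonal: diag(J_uu, J_vv). Second derivatives: J_uu(-1)=-2; J_vv(-3)=144, J_vv(-1)=-48, J_vv(0)=72.
Saddle points occur where the two diagonal entries have opposite signs: (-1, -3), (-1, 0). Count: 2.

2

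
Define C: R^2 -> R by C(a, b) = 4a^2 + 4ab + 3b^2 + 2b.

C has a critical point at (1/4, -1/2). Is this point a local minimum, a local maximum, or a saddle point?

local minimum

The Hessian of C is constant: H = [[8, 4], [4, 6]].
det(H) = 8·6 − 4² = 32.
det(H) > 0 and tr(H) = 14 > 0, so H is positive definite and the point is a local minimum.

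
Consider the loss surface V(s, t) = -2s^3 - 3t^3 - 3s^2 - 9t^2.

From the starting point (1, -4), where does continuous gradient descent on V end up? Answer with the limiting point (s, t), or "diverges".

V is separable, so gradient descent decouples: s follows -∂V/∂s, t follows -∂V/∂t.
∂V/∂s = -6s(s + 1); at s=1 this is -12, so s increases.
∂V/∂t = -9t(t + 2); at t=-4 this is -72, so t increases.
The s-coordinate has no critical point in that direction and runs off to infinity.

diverges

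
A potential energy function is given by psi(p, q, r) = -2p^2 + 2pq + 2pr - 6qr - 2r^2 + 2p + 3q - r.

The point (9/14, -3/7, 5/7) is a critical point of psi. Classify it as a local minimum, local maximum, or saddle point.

saddle point

The Hessian is constant: H = [[-4, 2, 2], [2, 0, -6], [2, -6, -4]].
Leading principal minors: Δ₁ = -4, Δ₂ = -4, Δ₃ = 112.
The minors fit neither the all-positive nor the alternating-sign pattern, so H is indefinite: a saddle point.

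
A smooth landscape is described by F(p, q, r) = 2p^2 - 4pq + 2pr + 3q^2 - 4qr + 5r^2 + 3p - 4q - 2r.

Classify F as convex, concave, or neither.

convex

F is quadratic, so its Hessian is the constant matrix H = [[4, -4, 2], [-4, 6, -4], [2, -4, 10]].
Leading principal minors: 4, 8, 56.
All positive ⇒ H ≻ 0 ⇒ convex.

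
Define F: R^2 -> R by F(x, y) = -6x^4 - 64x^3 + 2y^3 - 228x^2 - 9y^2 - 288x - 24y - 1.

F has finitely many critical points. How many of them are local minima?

1

F separates as a function of x plus a function of y, so ∇F=0 decouples.
∂F/∂x = -24(x + 1)(x + 3)(x + 4) = 0 at x ∈ {-4, -3, -1}; ∂F/∂y = 6(y - 4)(y + 1) = 0 at y ∈ {-1, 4}.
The Hessian is diagonal: diag(F_xx, F_yy). Second derivatives: F_xx(-4)=-72, F_xx(-3)=48, F_xx(-1)=-144; F_yy(-1)=-30, F_yy(4)=30.
Local minima occur where both diagonal entries positive: (-3, 4). Count: 1.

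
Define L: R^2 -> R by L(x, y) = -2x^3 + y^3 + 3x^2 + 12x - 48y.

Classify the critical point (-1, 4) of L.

The mixed partial ∂²L/∂x∂y is 0, so the Hessian at any point is diag(L_xx, L_yy) = diag(6(-2x + 1), 6y).
At (-1, 4): H = diag(18, 24).
Both eigenvalues are positive, so H is positive definite: a local minimum.

local minimum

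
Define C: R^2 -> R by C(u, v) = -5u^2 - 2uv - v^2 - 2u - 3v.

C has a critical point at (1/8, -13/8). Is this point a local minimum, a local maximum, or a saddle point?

The Hessian of C is constant: H = [[-10, -2], [-2, -2]].
det(H) = (-10)·(-2) − (-2)² = 16.
det(H) > 0 and tr(H) = -12 < 0, so H is negative definite and the point is a local maximum.

local maximum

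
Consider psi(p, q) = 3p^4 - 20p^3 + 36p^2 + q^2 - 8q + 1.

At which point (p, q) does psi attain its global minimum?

(0, 4)

psi(p,q) separates as A(p) + B(q) + 1, so its minimum is min A + min B + 1.
A'(p) = 12p(p - 3)(p - 2) vanishes at p ∈ {0, 2, 3}; B'(q) = 2q - 8 vanishes at q ∈ {4}.
Local minima of A (where A''>0): A(0)=0, A(3)=27. Local minima of B: B(4)=-16.
So the global minimum of psi is A(0) + B(4) + 1 = 0 − 16 + 1 = -15, attained at (0, 4).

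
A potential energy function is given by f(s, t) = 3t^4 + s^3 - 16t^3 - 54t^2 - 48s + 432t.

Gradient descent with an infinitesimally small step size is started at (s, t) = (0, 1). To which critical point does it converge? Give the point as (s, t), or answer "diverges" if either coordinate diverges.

(4, -3)

f is separable, so gradient descent decouples: s follows -∂f/∂s, t follows -∂f/∂t.
∂f/∂s = 3(s - 4)(s + 4); at s=0 this is -48, so s increases.
∂f/∂t = 12(t - 4)(t - 3)(t + 3); at t=1 this is 288, so t decreases.
s converges to its nearest critical value 4 (a local min of the s-part); t converges to -3. The iterate converges to (4, -3).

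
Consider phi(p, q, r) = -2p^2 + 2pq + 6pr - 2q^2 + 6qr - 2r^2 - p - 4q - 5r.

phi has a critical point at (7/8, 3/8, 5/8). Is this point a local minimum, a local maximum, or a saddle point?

saddle point

The Hessian is constant: H = [[-4, 2, 6], [2, -4, 6], [6, 6, -4]].
Leading principal minors: Δ₁ = -4, Δ₂ = 12, Δ₃ = 384.
The minors fit neither the all-positive nor the alternating-sign pattern, so H is indefinite: a saddle point.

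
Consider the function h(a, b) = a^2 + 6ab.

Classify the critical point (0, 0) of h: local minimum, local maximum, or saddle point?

The Hessian of h is constant: H = [[2, 6], [6, 0]].
det(H) = 2·0 − 6² = -36.
Since det(H) < 0, H is indefinite and the critical point is a saddle point.

saddle point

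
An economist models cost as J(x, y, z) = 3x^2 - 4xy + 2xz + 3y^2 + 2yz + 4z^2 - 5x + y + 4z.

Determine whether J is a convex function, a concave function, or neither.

J is quadratic, so its Hessian is the constant matrix H = [[6, -4, 2], [-4, 6, 2], [2, 2, 8]].
Leading principal minors: 6, 20, 80.
All positive ⇒ H ≻ 0 ⇒ convex.

convex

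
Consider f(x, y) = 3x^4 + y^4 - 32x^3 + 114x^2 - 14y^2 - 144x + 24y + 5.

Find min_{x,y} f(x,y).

f(x,y) separates as P(x) + Q(y) + 5, so its minimum is min P + min Q + 5.
P'(x) = 12(x - 4)(x - 3)(x - 1) vanishes at x ∈ {1, 3, 4}; Q'(y) = 4(y - 2)(y - 1)(y + 3) vanishes at y ∈ {-3, 1, 2}.
Local minima of P (where P''>0): P(1)=-59, P(4)=-32. Local minima of Q: Q(-3)=-117, Q(2)=8.
So the global minimum of f is P(1) + Q(-3) + 5 = -59 − 117 + 5 = -171, attained at (1, -3).

-171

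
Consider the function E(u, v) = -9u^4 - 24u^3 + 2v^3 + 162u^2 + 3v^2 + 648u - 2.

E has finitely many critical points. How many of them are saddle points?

3

E separates as a function of u plus a function of v, so ∇E=0 decouples.
∂E/∂u = -36(u - 3)(u + 2)(u + 3) = 0 at u ∈ {-3, -2, 3}; ∂E/∂v = 6v(v + 1) = 0 at v ∈ {-1, 0}.
The Hessian is diagonal: diag(E_uu, E_vv). Second derivatives: E_uu(-3)=-216, E_uu(-2)=180, E_uu(3)=-1080; E_vv(-1)=-6, E_vv(0)=6.
Saddle points occur where the two diagonal entries have opposite signs: (-3, 0), (-2, -1), (3, 0). Count: 3.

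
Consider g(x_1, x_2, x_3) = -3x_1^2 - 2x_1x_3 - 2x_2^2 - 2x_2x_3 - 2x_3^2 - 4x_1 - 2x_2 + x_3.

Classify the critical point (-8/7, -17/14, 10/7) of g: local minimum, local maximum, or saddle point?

local maximum

The Hessian is constant: H = [[-6, 0, -2], [0, -4, -2], [-2, -2, -4]].
Leading principal minors: Δ₁ = -6, Δ₂ = 24, Δ₃ = -56.
The minors alternate sign starting negative (−, +, −), so H is negative definite: a local maximum.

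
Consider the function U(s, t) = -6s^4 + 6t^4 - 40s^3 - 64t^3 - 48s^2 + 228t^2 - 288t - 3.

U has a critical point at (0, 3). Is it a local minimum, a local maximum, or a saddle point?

The mixed partial ∂²U/∂s∂t is 0, so the Hessian at any point is diag(U_ss, U_tt) = diag(-24(3s^2 + 10s + 4), 24(3t^2 - 16t + 19)).
At (0, 3): H = diag(-96, -48).
Both eigenvalues are negative, so H is negative definite: a local maximum.

local maximum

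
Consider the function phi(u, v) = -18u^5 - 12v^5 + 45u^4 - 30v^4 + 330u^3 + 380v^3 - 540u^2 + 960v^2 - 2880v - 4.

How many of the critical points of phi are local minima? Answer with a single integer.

4

phi separates as a function of u plus a function of v, so ∇phi=0 decouples.
∂phi/∂u = -90u(u - 4)(u - 1)(u + 3) = 0 at u ∈ {-3, 0, 1, 4}; ∂phi/∂v = -60(v - 4)(v - 1)(v + 3)(v + 4) = 0 at v ∈ {-4, -3, 1, 4}.
The Hessian is diagonal: diag(phi_uu, phi_vv). Second derivatives: phi_uu(-3)=7560, phi_uu(0)=-1080, phi_uu(1)=1080, phi_uu(4)=-7560; phi_vv(-4)=2400, phi_vv(-3)=-1680, phi_vv(1)=3600, phi_vv(4)=-10080.
Local minima occur where both diagonal entries positive: (-3, -4), (-3, 1), (1, -4), (1, 1). Count: 4.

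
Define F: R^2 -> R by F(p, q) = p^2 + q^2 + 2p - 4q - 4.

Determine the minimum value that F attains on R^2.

F(p,q) separates as A(p) + B(q) − 4, so its minimum is min A + min B − 4.
A'(p) = 2p + 2 vanishes at p ∈ {-1}; B'(q) = 2q - 4 vanishes at q ∈ {2}.
Local minima of A (where A''>0): A(-1)=-1. Local minima of B: B(2)=-4.
So the global minimum of F is A(-1) + B(2) − 4 = -1 − 4 − 4 = -9, attained at (-1, 2).

-9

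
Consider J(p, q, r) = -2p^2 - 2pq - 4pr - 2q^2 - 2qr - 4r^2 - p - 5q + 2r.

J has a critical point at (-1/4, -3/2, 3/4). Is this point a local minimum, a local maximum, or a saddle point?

local maximum

The Hessian is constant: H = [[-4, -2, -4], [-2, -4, -2], [-4, -2, -8]].
Leading principal minors: Δ₁ = -4, Δ₂ = 12, Δ₃ = -48.
The minors alternate sign starting negative (−, +, −), so H is negative definite: a local maximum.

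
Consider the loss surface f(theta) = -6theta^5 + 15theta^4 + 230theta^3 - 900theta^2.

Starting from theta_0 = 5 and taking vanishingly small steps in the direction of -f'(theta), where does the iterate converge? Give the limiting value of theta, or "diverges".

f'(theta) = -30theta(theta - 4)(theta - 3)(theta + 5), so f'(5) = -3000.
Gradient descent moves in the -f' direction, i.e. theta is increasing.
There is no critical point above theta=5, and f' keeps the same sign, so the iterate runs off to +∞.

diverges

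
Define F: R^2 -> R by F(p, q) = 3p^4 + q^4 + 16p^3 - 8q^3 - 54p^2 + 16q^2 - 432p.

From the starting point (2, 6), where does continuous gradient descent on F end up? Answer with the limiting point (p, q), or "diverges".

(3, 4)

F is separable, so gradient descent decouples: p follows -∂F/∂p, q follows -∂F/∂q.
∂F/∂p = 12(p - 3)(p + 3)(p + 4); at p=2 this is -360, so p increases.
∂F/∂q = 4q(q - 4)(q - 2); at q=6 this is 192, so q decreases.
p converges to its nearest critical value 3 (a local min of the p-part); q converges to 4. The iterate converges to (3, 4).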